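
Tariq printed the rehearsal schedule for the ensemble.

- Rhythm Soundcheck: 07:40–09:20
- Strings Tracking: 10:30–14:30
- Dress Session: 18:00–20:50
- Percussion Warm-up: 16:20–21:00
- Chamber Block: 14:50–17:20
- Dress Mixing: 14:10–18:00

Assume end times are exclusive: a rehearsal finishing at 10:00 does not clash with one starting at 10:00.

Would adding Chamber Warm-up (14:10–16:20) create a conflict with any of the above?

Rhythm Soundcheck: ends 09:20 at or before Chamber Warm-up starts 14:10 → clear.
Strings Tracking: starts 10:30 before Chamber Warm-up ends 16:20, and ends 14:30 after Chamber Warm-up starts 14:10 → overlap.
Dress Mixing: starts 14:10 before Chamber Warm-up ends 16:20, and ends 18:00 after Chamber Warm-up starts 14:10 → overlap.
Chamber Block: starts 14:50 before Chamber Warm-up ends 16:20, and ends 17:20 after Chamber Warm-up starts 14:10 → overlap.
Percussion Warm-up: starts 16:20 at or after Chamber Warm-up ends 16:20 → clear.
Dress Session: starts 18:00 at or after Chamber Warm-up ends 16:20 → clear.
Chamber Warm-up overlaps Strings Tracking, Chamber Block, Dress Mixing.

Yes — it overlaps Chamber Block, Dress Mixing, Strings Tracking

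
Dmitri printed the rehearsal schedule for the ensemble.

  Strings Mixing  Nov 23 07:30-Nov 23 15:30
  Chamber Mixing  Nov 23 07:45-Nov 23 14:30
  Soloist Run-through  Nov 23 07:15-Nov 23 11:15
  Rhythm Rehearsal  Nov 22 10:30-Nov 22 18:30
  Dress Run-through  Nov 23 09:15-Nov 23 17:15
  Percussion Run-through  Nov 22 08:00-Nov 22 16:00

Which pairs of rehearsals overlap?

Chamber Mixing & Dress Run-through, Chamber Mixing & Soloist Run-through, Chamber Mixing & Strings Mixing, Dress Run-through & Soloist Run-through, Dress Run-through & Strings Mixing, Percussion Run-through & Rhythm Rehearsal, Soloist Run-through & Strings Mixing

Sorted by start: Percussion Run-through, Rhythm Rehearsal, Soloist Run-through, Strings Mixing, Chamber Mixing, Dress Run-through.
Rhythm Rehearsal starts before Percussion Run-through ends → Percussion Run-through and Rhythm Rehearsal overlap.
Soloist Run-through starts after Percussion Run-through ends — done with Percussion Run-through.
Soloist Run-through starts after Rhythm Rehearsal ends — done with Rhythm Rehearsal.
Strings Mixing starts before Soloist Run-through ends → Soloist Run-through and Strings Mixing overlap.
Chamber Mixing starts before Soloist Run-through ends → Soloist Run-through and Chamber Mixing overlap.
Dress Run-through starts before Soloist Run-through ends → Soloist Run-through and Dress Run-through overlap.
Chamber Mixing starts before Strings Mixing ends → Strings Mixing and Chamber Mixing overlap.
Dress Run-through starts before Strings Mixing ends → Strings Mixing and Dress Run-through overlap.
Dress Run-through starts before Chamber Mixing ends → Chamber Mixing and Dress Run-through overlap.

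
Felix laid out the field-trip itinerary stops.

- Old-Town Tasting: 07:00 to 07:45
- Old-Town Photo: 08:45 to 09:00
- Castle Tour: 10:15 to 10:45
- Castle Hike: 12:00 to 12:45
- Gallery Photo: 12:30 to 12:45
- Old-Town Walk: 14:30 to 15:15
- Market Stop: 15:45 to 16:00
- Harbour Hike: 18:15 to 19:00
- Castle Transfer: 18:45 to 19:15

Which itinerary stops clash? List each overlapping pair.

Castle Hike & Gallery Photo, Castle Transfer & Harbour Hike

Sorted by start: Old-Town Tasting, Old-Town Photo, Castle Tour, Castle Hike, Gallery Photo, Old-Town Walk, Market Stop, Harbour Hike, Castle Transfer.
Old-Town Photo starts after Old-Town Tasting ends; Old-Town Tasting is clear from here.
Castle Tour starts after Old-Town Photo ends; Old-Town Photo is clear from here.
Castle Hike starts after Castle Tour ends; Castle Tour is clear from here.
Gallery Photo starts before Castle Hike ends → Castle Hike and Gallery Photo overlap.
Old-Town Walk starts after Castle Hike ends; Castle Hike is clear from here.
Old-Town Walk starts after Gallery Photo ends; Gallery Photo is clear from here.
Market Stop starts after Old-Town Walk ends; Old-Town Walk is clear from here.
Harbour Hike starts after Market Stop ends; Market Stop is clear from here.
Castle Transfer starts before Harbour Hike ends → Harbour Hike and Castle Transfer overlap.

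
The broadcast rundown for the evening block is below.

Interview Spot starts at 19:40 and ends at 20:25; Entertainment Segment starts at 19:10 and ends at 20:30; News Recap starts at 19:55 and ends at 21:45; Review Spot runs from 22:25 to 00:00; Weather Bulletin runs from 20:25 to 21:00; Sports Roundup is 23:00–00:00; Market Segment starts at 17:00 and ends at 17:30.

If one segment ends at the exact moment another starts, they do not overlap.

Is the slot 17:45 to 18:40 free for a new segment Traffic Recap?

Market Segment: ends 17:30 at or before Traffic Recap starts 17:45 → clear.
Entertainment Segment: starts 19:10 at or after Traffic Recap ends 18:40 → clear.
Interview Spot: starts 19:40 at or after Traffic Recap ends 18:40 → clear.
News Recap: starts 19:55 at or after Traffic Recap ends 18:40 → clear.
Weather Bulletin: starts 20:25 at or after Traffic Recap ends 18:40 → clear.
Review Spot: starts 22:25 at or after Traffic Recap ends 18:40 → clear.
Sports Roundup: starts 23:00 at or after Traffic Recap ends 18:40 → clear.

Yes — the slot is free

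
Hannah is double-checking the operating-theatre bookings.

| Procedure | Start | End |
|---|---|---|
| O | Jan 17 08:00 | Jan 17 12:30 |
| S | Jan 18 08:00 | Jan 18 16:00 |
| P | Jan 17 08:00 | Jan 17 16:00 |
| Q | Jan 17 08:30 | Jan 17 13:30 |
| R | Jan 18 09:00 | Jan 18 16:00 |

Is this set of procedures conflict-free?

Sorted by start: O, P, Q, S, R.
P starts before O ends → O and P overlap.
That's a conflict, so the schedule is not conflict-free.

No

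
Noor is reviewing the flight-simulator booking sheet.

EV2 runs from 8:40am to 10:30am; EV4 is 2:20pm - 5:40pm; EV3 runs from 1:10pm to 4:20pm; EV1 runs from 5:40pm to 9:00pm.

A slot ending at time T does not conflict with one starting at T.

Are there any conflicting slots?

Yes

Check each pair: they overlap iff neither finishes before the other starts.
Sorted by start: EV2, EV3, EV4, EV1.
EV3 starts after EV2 ends; EV2 is clear from here.
EV4 starts before EV3 ends → EV3 and EV4 overlap.
That's a conflict, so the schedule is not conflict-free.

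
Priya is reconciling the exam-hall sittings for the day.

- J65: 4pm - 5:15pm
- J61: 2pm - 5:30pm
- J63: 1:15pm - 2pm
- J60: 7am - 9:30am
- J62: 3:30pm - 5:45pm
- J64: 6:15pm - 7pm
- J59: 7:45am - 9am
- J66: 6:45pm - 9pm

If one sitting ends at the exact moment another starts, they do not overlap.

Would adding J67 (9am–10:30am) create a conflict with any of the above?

Yes — it overlaps J60

J60: starts 7am before J67 ends 10:30am, and ends 9:30am after J67 starts 9am → overlap.
J59: ends 9am at or before J67 starts 9am → clear.
J63: starts 1:15pm at or after J67 ends 10:30am → clear.
J61: starts 2pm at or after J67 ends 10:30am → clear.
J62: starts 3:30pm at or after J67 ends 10:30am → clear.
J65: starts 4pm at or after J67 ends 10:30am → clear.
J64: starts 6:15pm at or after J67 ends 10:30am → clear.
J66: starts 6:45pm at or after J67 ends 10:30am → clear.
J67 overlaps J60.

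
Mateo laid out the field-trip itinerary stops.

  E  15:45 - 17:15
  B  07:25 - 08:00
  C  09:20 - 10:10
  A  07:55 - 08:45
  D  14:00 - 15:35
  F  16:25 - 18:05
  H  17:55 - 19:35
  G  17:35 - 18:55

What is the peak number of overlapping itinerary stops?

Walk through starts and ends in time order (an end at T is processed before a start at T):
07:25 start B → 1
07:55 start A → 2
08:00 end B → 1
08:45 end A → 0
09:20 start C → 1
10:10 end C → 0
14:00 start D → 1
15:35 end D → 0
15:45 start E → 1
16:25 start F → 2
17:15 end E → 1
17:35 start G → 2
17:55 start H → 3
18:05 end F → 2
18:55 end G → 1
19:35 end H → 0
Peak is 3, at 17:55 (F, G, H).

3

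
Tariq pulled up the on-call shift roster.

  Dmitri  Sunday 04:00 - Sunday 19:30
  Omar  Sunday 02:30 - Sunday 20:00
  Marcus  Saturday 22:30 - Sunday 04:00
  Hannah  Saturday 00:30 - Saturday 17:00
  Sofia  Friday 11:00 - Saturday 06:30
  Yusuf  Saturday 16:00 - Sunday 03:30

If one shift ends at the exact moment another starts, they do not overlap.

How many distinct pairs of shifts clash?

6

Two intervals overlap when each starts before the other ends.
Sorted by start: Sofia, Hannah, Yusuf, Marcus, Omar, Dmitri.
Hannah starts before Sofia ends → Sofia and Hannah overlap.
Yusuf starts after Sofia ends, so Sofia has no further overlaps.
Yusuf starts before Hannah ends → Hannah and Yusuf overlap.
Marcus starts after Hannah ends, so Hannah has no further overlaps.
Marcus starts before Yusuf ends → Yusuf and Marcus overlap.
Omar starts before Yusuf ends → Yusuf and Omar overlap.
Dmitri starts after Yusuf ends.
Omar starts before Marcus ends → Marcus and Omar overlap.
Dmitri starts exactly when Marcus ends (back-to-back, no overlap).
Dmitri starts before Omar ends → Omar and Dmitri overlap.
Overlapping pairs: Dmitri & Omar, Hannah & Sofia, Hannah & Yusuf, Marcus & Omar, Marcus & Yusuf, Omar & Yusuf — 6 in total.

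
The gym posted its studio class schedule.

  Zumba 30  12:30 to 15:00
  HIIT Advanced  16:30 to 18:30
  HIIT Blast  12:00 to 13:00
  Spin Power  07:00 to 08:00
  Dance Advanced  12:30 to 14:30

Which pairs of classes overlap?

Dance Advanced & HIIT Blast, Dance Advanced & Zumba 30, HIIT Blast & Zumba 30

Sorted by start: Spin Power, HIIT Blast, Zumba 30, Dance Advanced, HIIT Advanced.
HIIT Blast starts after Spin Power ends, so nothing later overlaps Spin Power either.
Zumba 30 starts before HIIT Blast ends → HIIT Blast and Zumba 30 overlap.
Dance Advanced starts before HIIT Blast ends → HIIT Blast and Dance Advanced overlap.
HIIT Advanced starts after HIIT Blast ends.
Dance Advanced starts before Zumba 30 ends → Zumba 30 and Dance Advanced overlap.
HIIT Advanced starts after Zumba 30 ends.
HIIT Advanced starts after Dance Advanced ends.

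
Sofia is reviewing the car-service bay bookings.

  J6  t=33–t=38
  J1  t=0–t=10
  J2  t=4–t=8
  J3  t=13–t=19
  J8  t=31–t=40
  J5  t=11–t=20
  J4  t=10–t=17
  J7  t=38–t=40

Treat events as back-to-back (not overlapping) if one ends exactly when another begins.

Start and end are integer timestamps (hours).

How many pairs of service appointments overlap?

6

Sorted by start: J1, J2, J4, J5, J3, J8, J6, J7.
J2 starts before J1 ends → J1 and J2 overlap.
J4 starts exactly when J1 ends (back-to-back, no overlap) — done with J1.
J4 starts after J2 ends — done with J2.
J5 starts before J4 ends → J4 and J5 overlap.
J3 starts before J4 ends → J4 and J3 overlap.
J8 starts after J4 ends — done with J4.
J3 starts before J5 ends → J5 and J3 overlap.
J8 starts after J5 ends — done with J5.
J8 starts after J3 ends — done with J3.
J6 starts before J8 ends → J8 and J6 overlap.
J7 starts before J8 ends → J8 and J7 overlap.
J7 starts exactly when J6 ends (back-to-back, no overlap).
Overlapping pairs: J1 & J2, J3 & J4, J3 & J5, J4 & J5, J6 & J8, J7 & J8 — 6 in total.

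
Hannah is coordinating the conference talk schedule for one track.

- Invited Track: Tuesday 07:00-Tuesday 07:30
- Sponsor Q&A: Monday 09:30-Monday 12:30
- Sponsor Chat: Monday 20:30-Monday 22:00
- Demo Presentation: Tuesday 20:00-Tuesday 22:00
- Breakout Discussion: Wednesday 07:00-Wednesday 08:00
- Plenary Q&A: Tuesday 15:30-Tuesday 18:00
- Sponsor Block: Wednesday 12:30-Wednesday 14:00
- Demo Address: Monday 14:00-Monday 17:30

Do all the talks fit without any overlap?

Yes

Check each pair: they overlap iff neither finishes before the other starts.
Sorted by start: Sponsor Q&A, Demo Address, Sponsor Chat, Invited Track, Plenary Q&A, Demo Presentation, Breakout Discussion, Sponsor Block.
Demo Address starts after Sponsor Q&A ends — done with Sponsor Q&A.
Sponsor Chat starts after Demo Address ends — done with Demo Address.
Invited Track starts after Sponsor Chat ends — done with Sponsor Chat.
Plenary Q&A starts after Invited Track ends — done with Invited Track.
Demo Presentation starts after Plenary Q&A ends — done with Plenary Q&A.
Breakout Discussion starts after Demo Presentation ends — done with Demo Presentation.
Sponsor Block starts after Breakout Discussion ends.
Every pair is clear; the schedule has no overlaps.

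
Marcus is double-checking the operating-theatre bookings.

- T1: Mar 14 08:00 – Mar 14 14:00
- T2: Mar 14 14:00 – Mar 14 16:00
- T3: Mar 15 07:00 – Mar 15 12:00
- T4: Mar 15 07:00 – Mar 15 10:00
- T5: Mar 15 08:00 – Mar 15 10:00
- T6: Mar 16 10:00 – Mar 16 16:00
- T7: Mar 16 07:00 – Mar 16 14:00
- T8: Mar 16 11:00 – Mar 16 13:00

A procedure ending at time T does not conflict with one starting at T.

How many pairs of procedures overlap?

6

Two intervals overlap when each starts before the other ends.
Sorted by start: T1, T2, T3, T4, T5, T7, T6, T8.
T2 starts exactly when T1 ends (back-to-back, no overlap), so T1 has no further overlaps.
T3 starts after T2 ends, so T2 has no further overlaps.
T4 starts before T3 ends → T3 and T4 overlap.
T5 starts before T3 ends → T3 and T5 overlap.
T7 starts after T3 ends, so T3 has no further overlaps.
T5 starts before T4 ends → T4 and T5 overlap.
T7 starts after T4 ends, so T4 has no further overlaps.
T7 starts after T5 ends, so T5 has no further overlaps.
T6 starts before T7 ends → T7 and T6 overlap.
T8 starts before T7 ends → T7 and T8 overlap.
T8 starts before T6 ends → T6 and T8 overlap.
Overlapping pairs: T3 & T4, T3 & T5, T4 & T5, T6 & T7, T6 & T8, T7 & T8 — 6 in total.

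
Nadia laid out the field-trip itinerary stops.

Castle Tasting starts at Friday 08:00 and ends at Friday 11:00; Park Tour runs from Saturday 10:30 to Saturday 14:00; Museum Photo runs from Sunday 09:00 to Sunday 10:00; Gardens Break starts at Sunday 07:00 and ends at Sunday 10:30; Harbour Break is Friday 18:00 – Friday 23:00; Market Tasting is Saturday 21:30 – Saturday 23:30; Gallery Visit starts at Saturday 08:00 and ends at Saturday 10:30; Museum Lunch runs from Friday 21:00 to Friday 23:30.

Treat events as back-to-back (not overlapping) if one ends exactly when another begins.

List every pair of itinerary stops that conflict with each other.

Gardens Break & Museum Photo, Harbour Break & Museum Lunch

Sorted by start: Castle Tasting, Harbour Break, Museum Lunch, Gallery Visit, Park Tour, Market Tasting, Gardens Break, Museum Photo.
Harbour Break starts after Castle Tasting ends — done with Castle Tasting.
Museum Lunch starts before Harbour Break ends → Harbour Break and Museum Lunch overlap.
Gallery Visit starts after Harbour Break ends — done with Harbour Break.
Gallery Visit starts after Museum Lunch ends — done with Museum Lunch.
Park Tour starts exactly when Gallery Visit ends (back-to-back, no overlap) — done with Gallery Visit.
Market Tasting starts after Park Tour ends — done with Park Tour.
Gardens Break starts after Market Tasting ends — done with Market Tasting.
Museum Photo starts before Gardens Break ends → Gardens Break and Museum Photo overlap.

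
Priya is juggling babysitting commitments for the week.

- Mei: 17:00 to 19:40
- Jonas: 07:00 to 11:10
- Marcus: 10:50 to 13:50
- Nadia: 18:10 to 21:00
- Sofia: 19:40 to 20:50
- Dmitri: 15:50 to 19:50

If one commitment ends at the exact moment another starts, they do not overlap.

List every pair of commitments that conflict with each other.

Sorted by start: Jonas, Marcus, Dmitri, Mei, Nadia, Sofia.
Marcus starts before Jonas ends → Jonas and Marcus overlap.
Dmitri starts after Jonas ends, so Jonas has no further overlaps.
Dmitri starts after Marcus ends, so Marcus has no further overlaps.
Mei starts before Dmitri ends → Dmitri and Mei overlap.
Nadia starts before Dmitri ends → Dmitri and Nadia overlap.
Sofia starts before Dmitri ends → Dmitri and Sofia overlap.
Nadia starts before Mei ends → Mei and Nadia overlap.
Sofia starts exactly when Mei ends (back-to-back, no overlap).
Sofia starts before Nadia ends → Nadia and Sofia overlap.

Dmitri & Mei, Dmitri & Nadia, Dmitri & Sofia, Jonas & Marcus, Mei & Nadia, Nadia & Sofia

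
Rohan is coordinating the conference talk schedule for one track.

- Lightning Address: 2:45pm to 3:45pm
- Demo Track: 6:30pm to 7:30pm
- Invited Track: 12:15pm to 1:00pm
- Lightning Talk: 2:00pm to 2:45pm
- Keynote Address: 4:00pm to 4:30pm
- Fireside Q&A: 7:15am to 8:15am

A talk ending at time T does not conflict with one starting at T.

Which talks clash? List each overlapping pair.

Sorted by start: Fireside Q&A, Invited Track, Lightning Talk, Lightning Address, Keynote Address, Demo Track.
Invited Track starts after Fireside Q&A ends — done with Fireside Q&A.
Lightning Talk starts after Invited Track ends — done with Invited Track.
Lightning Address starts exactly when Lightning Talk ends (back-to-back, no overlap) — done with Lightning Talk.
Keynote Address starts after Lightning Address ends — done with Lightning Address.
Demo Track starts after Keynote Address ends.

none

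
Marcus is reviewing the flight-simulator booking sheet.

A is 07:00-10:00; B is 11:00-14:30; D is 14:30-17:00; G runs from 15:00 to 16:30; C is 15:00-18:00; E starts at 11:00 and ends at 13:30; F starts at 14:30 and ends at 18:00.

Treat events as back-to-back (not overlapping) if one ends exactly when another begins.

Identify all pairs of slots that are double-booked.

Sorted by start: A, B, E, D, F, C, G.
B starts after A ends, so A has no further overlaps.
E starts before B ends → B and E overlap.
D starts exactly when B ends (back-to-back, no overlap), so B has no further overlaps.
D starts after E ends, so E has no further overlaps.
F starts before D ends → D and F overlap.
C starts before D ends → D and C overlap.
G starts before D ends → D and G overlap.
C starts before F ends → F and C overlap.
G starts before F ends → F and G overlap.
G starts before C ends → C and G overlap.

B & E, C & D, C & F, C & G, D & F, D & G, F & G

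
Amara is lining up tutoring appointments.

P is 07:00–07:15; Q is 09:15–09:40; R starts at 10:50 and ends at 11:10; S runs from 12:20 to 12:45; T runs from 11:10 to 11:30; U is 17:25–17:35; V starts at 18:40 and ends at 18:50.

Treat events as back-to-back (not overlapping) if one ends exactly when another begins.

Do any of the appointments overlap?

No

Two intervals overlap when each starts before the other ends.
Sorted by start: P, Q, R, T, S, U, V.
Q starts after P ends; P is clear from here.
R starts after Q ends; Q is clear from here.
T starts exactly when R ends (back-to-back, no overlap); R is clear from here.
S starts after T ends; T is clear from here.
U starts after S ends; S is clear from here.
V starts after U ends.
Every pair is clear; the schedule has no overlaps.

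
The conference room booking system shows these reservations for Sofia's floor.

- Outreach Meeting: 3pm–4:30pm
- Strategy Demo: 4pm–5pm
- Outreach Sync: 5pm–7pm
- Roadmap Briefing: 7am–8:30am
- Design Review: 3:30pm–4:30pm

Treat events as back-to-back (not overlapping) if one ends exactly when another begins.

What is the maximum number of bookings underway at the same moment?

3

Sort all start/end points and keep a running count:
7am start Roadmap Briefing → 1
8:30am end Roadmap Briefing → 0
3pm start Outreach Meeting → 1
3:30pm start Design Review → 2
4pm start Strategy Demo → 3
4:30pm end Design Review → 2
4:30pm end Outreach Meeting → 1
5pm end Strategy Demo → 0
5pm start Outreach Sync → 1
7pm end Outreach Sync → 0
Peak is 3, at 4pm (Design Review, Outreach Meeting, Strategy Demo).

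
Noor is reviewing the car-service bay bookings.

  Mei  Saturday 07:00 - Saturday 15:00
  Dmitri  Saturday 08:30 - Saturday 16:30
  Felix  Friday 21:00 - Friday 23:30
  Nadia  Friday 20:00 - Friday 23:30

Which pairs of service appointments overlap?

Dmitri & Mei, Felix & Nadia

Sorted by start: Nadia, Felix, Mei, Dmitri.
Felix starts before Nadia ends → Nadia and Felix overlap.
Mei starts after Nadia ends — done with Nadia.
Mei starts after Felix ends — done with Felix.
Dmitri starts before Mei ends → Mei and Dmitri overlap.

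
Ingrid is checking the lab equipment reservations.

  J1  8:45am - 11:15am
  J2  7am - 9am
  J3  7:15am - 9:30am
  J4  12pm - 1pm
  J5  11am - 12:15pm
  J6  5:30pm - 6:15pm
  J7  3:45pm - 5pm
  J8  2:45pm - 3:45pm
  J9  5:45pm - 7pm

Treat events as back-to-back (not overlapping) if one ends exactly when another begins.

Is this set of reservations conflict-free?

No

Sorted by start: J2, J3, J1, J5, J4, J8, J7, J6, J9.
J3 starts before J2 ends → J2 and J3 overlap.
That's a conflict, so the schedule is not conflict-free.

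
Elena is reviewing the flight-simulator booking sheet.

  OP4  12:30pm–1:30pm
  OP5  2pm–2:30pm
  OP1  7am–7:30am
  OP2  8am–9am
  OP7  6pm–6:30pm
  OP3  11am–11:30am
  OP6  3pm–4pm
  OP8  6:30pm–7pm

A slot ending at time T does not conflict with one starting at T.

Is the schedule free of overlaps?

Sorted by start: OP1, OP2, OP3, OP4, OP5, OP6, OP7, OP8.
OP2 starts after OP1 ends, so OP1 has no further overlaps.
OP3 starts after OP2 ends, so OP2 has no further overlaps.
OP4 starts after OP3 ends, so OP3 has no further overlaps.
OP5 starts after OP4 ends, so OP4 has no further overlaps.
OP6 starts after OP5 ends, so OP5 has no further overlaps.
OP7 starts after OP6 ends, so OP6 has no further overlaps.
OP8 starts exactly when OP7 ends (back-to-back, no overlap).
Every pair is clear; the schedule has no overlaps.

Yes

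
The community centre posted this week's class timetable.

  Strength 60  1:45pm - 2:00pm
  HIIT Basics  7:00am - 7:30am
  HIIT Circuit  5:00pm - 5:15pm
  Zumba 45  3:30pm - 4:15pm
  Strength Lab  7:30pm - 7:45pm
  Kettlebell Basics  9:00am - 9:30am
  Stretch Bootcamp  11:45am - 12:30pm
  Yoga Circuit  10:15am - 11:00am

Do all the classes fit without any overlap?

Yes

Sorted by start: HIIT Basics, Kettlebell Basics, Yoga Circuit, Stretch Bootcamp, Strength 60, Zumba 45, HIIT Circuit, Strength Lab.
Kettlebell Basics starts after HIIT Basics ends; HIIT Basics is clear from here.
Yoga Circuit starts after Kettlebell Basics ends; Kettlebell Basics is clear from here.
Stretch Bootcamp starts after Yoga Circuit ends; Yoga Circuit is clear from here.
Strength 60 starts after Stretch Bootcamp ends; Stretch Bootcamp is clear from here.
Zumba 45 starts after Strength 60 ends; Strength 60 is clear from here.
HIIT Circuit starts after Zumba 45 ends; Zumba 45 is clear from here.
Strength Lab starts after HIIT Circuit ends.
Every pair is clear; the schedule has no overlaps.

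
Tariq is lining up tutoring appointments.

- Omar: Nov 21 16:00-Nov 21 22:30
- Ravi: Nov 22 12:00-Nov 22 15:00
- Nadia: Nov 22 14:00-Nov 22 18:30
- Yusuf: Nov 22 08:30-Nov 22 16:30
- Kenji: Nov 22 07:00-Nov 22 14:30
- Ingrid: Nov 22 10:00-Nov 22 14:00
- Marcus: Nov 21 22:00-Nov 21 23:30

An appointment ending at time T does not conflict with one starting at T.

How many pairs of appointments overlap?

Sorted by start: Omar, Marcus, Kenji, Yusuf, Ingrid, Ravi, Nadia.
Marcus starts before Omar ends → Omar and Marcus overlap.
Kenji starts after Omar ends; Omar is clear from here.
Kenji starts after Marcus ends; Marcus is clear from here.
Yusuf starts before Kenji ends → Kenji and Yusuf overlap.
Ingrid starts before Kenji ends → Kenji and Ingrid overlap.
Ravi starts before Kenji ends → Kenji and Ravi overlap.
Nadia starts before Kenji ends → Kenji and Nadia overlap.
Ingrid starts before Yusuf ends → Yusuf and Ingrid overlap.
Ravi starts before Yusuf ends → Yusuf and Ravi overlap.
Nadia starts before Yusuf ends → Yusuf and Nadia overlap.
Ravi starts before Ingrid ends → Ingrid and Ravi overlap.
Nadia starts exactly when Ingrid ends (back-to-back, no overlap).
Nadia starts before Ravi ends → Ravi and Nadia overlap.
Overlapping pairs: Ingrid & Kenji, Ingrid & Ravi, Ingrid & Yusuf, Kenji & Nadia, Kenji & Ravi, Kenji & Yusuf, Marcus & Omar, Nadia & Ravi, Nadia & Yusuf, Ravi & Yusuf — 10 in total.

10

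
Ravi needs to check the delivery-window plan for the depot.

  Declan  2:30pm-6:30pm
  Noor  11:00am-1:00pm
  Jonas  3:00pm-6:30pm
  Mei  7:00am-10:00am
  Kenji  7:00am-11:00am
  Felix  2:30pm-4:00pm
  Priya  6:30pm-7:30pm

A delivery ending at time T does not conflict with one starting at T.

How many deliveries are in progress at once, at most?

3

Sweep the timeline, counting +1 at each start and −1 at each end (ends before starts at a tie):
7:00am start Kenji → 1
7:00am start Mei → 2
10:00am end Mei → 1
11:00am end Kenji → 0
11:00am start Noor → 1
1:00pm end Noor → 0
2:30pm start Declan → 1
2:30pm start Felix → 2
3:00pm start Jonas → 3
4:00pm end Felix → 2
6:30pm end Declan → 1
6:30pm end Jonas → 0
6:30pm start Priya → 1
7:30pm end Priya → 0
Peak is 3, at 3:00pm (Declan, Felix, Jonas).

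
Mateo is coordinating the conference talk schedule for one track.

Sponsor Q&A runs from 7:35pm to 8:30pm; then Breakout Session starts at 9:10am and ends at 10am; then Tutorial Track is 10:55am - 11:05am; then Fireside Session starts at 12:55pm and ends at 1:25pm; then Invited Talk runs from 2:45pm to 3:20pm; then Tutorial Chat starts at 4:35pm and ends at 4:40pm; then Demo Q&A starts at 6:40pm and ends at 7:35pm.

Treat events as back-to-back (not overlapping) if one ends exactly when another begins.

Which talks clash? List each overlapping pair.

Sorted by start: Breakout Session, Tutorial Track, Fireside Session, Invited Talk, Tutorial Chat, Demo Q&A, Sponsor Q&A.
Tutorial Track starts after Breakout Session ends; Breakout Session is clear from here.
Fireside Session starts after Tutorial Track ends; Tutorial Track is clear from here.
Invited Talk starts after Fireside Session ends; Fireside Session is clear from here.
Tutorial Chat starts after Invited Talk ends; Invited Talk is clear from here.
Demo Q&A starts after Tutorial Chat ends; Tutorial Chat is clear from here.
Sponsor Q&A starts exactly when Demo Q&A ends (back-to-back, no overlap).

none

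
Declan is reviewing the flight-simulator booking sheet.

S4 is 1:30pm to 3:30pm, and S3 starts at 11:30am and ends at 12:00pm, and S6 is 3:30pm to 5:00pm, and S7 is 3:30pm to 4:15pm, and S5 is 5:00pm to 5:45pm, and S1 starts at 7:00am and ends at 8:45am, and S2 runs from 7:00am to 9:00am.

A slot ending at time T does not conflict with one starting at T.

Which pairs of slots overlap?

S1 & S2, S6 & S7

Sorted by start: S1, S2, S3, S4, S6, S7, S5.
S2 starts before S1 ends → S1 and S2 overlap.
S3 starts after S1 ends, so nothing later overlaps S1 either.
S3 starts after S2 ends, so nothing later overlaps S2 either.
S4 starts after S3 ends, so nothing later overlaps S3 either.
S6 starts exactly when S4 ends (back-to-back, no overlap), so nothing later overlaps S4 either.
S7 starts before S6 ends → S6 and S7 overlap.
S5 starts exactly when S6 ends (back-to-back, no overlap).
S5 starts after S7 ends.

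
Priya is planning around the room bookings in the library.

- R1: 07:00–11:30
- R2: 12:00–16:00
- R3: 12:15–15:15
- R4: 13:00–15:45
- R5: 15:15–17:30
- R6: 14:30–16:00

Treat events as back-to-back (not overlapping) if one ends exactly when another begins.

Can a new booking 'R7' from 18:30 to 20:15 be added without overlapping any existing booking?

Yes — the slot is free

R1: ends 11:30 at or before R7 starts 18:30 → clear.
R2: ends 16:00 at or before R7 starts 18:30 → clear.
R3: ends 15:15 at or before R7 starts 18:30 → clear.
R4: ends 15:45 at or before R7 starts 18:30 → clear.
R6: ends 16:00 at or before R7 starts 18:30 → clear.
R5: ends 17:30 at or before R7 starts 18:30 → clear.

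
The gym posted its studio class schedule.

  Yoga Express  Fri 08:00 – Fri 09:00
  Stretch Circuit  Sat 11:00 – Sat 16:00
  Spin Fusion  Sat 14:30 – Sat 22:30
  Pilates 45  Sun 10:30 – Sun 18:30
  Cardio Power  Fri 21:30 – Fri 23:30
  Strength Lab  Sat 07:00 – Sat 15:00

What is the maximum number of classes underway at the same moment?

3

Sort all start/end points and keep a running count:
Fri 08:00 start Yoga Express → 1
Fri 09:00 end Yoga Express → 0
Fri 21:30 start Cardio Power → 1
Fri 23:30 end Cardio Power → 0
Sat 07:00 start Strength Lab → 1
Sat 11:00 start Stretch Circuit → 2
Sat 14:30 start Spin Fusion → 3
Sat 15:00 end Strength Lab → 2
Sat 16:00 end Stretch Circuit → 1
Sat 22:30 end Spin Fusion → 0
Sun 10:30 start Pilates 45 → 1
Sun 18:30 end Pilates 45 → 0
Peak is 3, at Sat 14:30 (Spin Fusion, Strength Lab, Stretch Circuit).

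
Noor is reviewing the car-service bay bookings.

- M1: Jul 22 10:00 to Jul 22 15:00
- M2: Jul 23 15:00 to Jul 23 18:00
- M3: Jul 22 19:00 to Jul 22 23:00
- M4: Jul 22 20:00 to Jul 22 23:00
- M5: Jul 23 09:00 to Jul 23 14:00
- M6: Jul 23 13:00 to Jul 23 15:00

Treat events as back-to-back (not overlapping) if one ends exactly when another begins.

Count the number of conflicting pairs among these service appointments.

2

Two intervals overlap when each starts before the other ends.
Sorted by start: M1, M3, M4, M5, M6, M2.
M3 starts after M1 ends — done with M1.
M4 starts before M3 ends → M3 and M4 overlap.
M5 starts after M3 ends — done with M3.
M5 starts after M4 ends — done with M4.
M6 starts before M5 ends → M5 and M6 overlap.
M2 starts after M5 ends.
M2 starts exactly when M6 ends (back-to-back, no overlap).
Overlapping pairs: M3 & M4, M5 & M6 — 2 in total.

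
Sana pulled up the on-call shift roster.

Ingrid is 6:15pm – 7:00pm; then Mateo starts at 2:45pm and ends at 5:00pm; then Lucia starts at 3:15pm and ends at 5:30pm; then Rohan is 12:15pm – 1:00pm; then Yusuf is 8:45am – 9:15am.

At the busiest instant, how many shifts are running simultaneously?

2

Sweep the timeline, counting +1 at each start and −1 at each end (ends before starts at a tie):
8:45am start Yusuf → 1
9:15am end Yusuf → 0
12:15pm start Rohan → 1
1:00pm end Rohan → 0
2:45pm start Mateo → 1
3:15pm start Lucia → 2
5:00pm end Mateo → 1
5:30pm end Lucia → 0
6:15pm start Ingrid → 1
7:00pm end Ingrid → 0
Peak is 2, at 3:15pm (Lucia, Mateo).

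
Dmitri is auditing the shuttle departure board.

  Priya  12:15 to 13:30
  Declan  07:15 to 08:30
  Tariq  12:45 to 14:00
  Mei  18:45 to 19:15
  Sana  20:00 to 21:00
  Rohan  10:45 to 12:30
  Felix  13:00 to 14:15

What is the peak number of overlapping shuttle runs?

Walk through starts and ends in time order (an end at T is processed before a start at T):
07:15 start Declan → 1
08:30 end Declan → 0
10:45 start Rohan → 1
12:15 start Priya → 2
12:30 end Rohan → 1
12:45 start Tariq → 2
13:00 start Felix → 3
13:30 end Priya → 2
14:00 end Tariq → 1
14:15 end Felix → 0
18:45 start Mei → 1
19:15 end Mei → 0
20:00 start Sana → 1
21:00 end Sana → 0
Peak is 3, at 13:00 (Felix, Priya, Tariq).

3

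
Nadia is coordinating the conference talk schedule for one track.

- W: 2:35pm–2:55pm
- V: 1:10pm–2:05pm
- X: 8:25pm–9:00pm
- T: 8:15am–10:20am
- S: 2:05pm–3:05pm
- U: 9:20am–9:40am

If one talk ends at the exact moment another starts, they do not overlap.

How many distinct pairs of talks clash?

Sorted by start: T, U, V, S, W, X.
U starts before T ends → T and U overlap.
V starts after T ends — done with T.
V starts after U ends — done with U.
S starts exactly when V ends (back-to-back, no overlap) — done with V.
W starts before S ends → S and W overlap.
X starts after S ends.
X starts after W ends.
Overlapping pairs: S & W, T & U — 2 in total.

2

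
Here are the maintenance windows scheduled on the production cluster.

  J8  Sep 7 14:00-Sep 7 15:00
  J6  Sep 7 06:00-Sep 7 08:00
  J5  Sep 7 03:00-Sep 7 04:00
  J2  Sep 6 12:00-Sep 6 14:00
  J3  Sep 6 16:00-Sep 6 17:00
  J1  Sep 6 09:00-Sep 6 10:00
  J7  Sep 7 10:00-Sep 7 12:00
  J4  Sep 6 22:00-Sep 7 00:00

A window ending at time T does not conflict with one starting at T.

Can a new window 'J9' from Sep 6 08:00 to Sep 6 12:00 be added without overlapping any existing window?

No — it overlaps J1

J1: starts Sep 6 09:00 before J9 ends Sep 6 12:00, and ends Sep 6 10:00 after J9 starts Sep 6 08:00 → overlap.
J2: starts Sep 6 12:00 at or after J9 ends Sep 6 12:00 → clear.
J3: starts Sep 6 16:00 at or after J9 ends Sep 6 12:00 → clear.
J4: starts Sep 6 22:00 at or after J9 ends Sep 6 12:00 → clear.
J5: starts Sep 7 03:00 at or after J9 ends Sep 6 12:00 → clear.
J6: starts Sep 7 06:00 at or after J9 ends Sep 6 12:00 → clear.
J7: starts Sep 7 10:00 at or after J9 ends Sep 6 12:00 → clear.
J8: starts Sep 7 14:00 at or after J9 ends Sep 6 12:00 → clear.
J9 overlaps J1.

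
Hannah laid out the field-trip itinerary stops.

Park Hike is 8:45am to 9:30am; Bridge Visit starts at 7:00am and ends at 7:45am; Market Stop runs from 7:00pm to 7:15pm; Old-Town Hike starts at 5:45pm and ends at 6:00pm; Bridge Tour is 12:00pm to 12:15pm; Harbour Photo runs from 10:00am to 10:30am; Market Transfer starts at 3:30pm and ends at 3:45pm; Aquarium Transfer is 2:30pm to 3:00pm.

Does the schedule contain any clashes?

No

Two intervals overlap when each starts before the other ends.
Sorted by start: Bridge Visit, Park Hike, Harbour Photo, Bridge Tour, Aquarium Transfer, Market Transfer, Old-Town Hike, Market Stop.
Park Hike starts after Bridge Visit ends — done with Bridge Visit.
Harbour Photo starts after Park Hike ends — done with Park Hike.
Bridge Tour starts after Harbour Photo ends — done with Harbour Photo.
Aquarium Transfer starts after Bridge Tour ends — done with Bridge Tour.
Market Transfer starts after Aquarium Transfer ends — done with Aquarium Transfer.
Old-Town Hike starts after Market Transfer ends — done with Market Transfer.
Market Stop starts after Old-Town Hike ends.
Every pair is clear; the schedule has no overlaps.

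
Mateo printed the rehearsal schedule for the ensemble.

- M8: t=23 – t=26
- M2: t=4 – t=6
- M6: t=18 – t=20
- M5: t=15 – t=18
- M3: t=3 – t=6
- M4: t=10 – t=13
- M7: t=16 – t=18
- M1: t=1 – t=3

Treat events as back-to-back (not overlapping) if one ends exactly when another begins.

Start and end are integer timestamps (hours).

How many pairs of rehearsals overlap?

2

Sorted by start: M1, M3, M2, M4, M5, M7, M6, M8.
M3 starts exactly when M1 ends (back-to-back, no overlap), so M1 has no further overlaps.
M2 starts before M3 ends → M3 and M2 overlap.
M4 starts after M3 ends, so M3 has no further overlaps.
M4 starts after M2 ends, so M2 has no further overlaps.
M5 starts after M4 ends, so M4 has no further overlaps.
M7 starts before M5 ends → M5 and M7 overlap.
M6 starts exactly when M5 ends (back-to-back, no overlap), so M5 has no further overlaps.
M6 starts exactly when M7 ends (back-to-back, no overlap), so M7 has no further overlaps.
M8 starts after M6 ends.
Overlapping pairs: M2 & M3, M5 & M7 — 2 in total.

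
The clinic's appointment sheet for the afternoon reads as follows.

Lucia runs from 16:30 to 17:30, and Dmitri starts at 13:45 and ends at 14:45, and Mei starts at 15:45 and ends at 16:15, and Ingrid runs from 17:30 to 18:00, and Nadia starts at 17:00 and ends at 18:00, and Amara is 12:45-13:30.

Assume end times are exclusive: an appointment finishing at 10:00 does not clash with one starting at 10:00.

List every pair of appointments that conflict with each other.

Sorted by start: Amara, Dmitri, Mei, Lucia, Nadia, Ingrid.
Dmitri starts after Amara ends — done with Amara.
Mei starts after Dmitri ends — done with Dmitri.
Lucia starts after Mei ends — done with Mei.
Nadia starts before Lucia ends → Lucia and Nadia overlap.
Ingrid starts exactly when Lucia ends (back-to-back, no overlap).
Ingrid starts before Nadia ends → Nadia and Ingrid overlap.

Ingrid & Nadia, Lucia & Nadia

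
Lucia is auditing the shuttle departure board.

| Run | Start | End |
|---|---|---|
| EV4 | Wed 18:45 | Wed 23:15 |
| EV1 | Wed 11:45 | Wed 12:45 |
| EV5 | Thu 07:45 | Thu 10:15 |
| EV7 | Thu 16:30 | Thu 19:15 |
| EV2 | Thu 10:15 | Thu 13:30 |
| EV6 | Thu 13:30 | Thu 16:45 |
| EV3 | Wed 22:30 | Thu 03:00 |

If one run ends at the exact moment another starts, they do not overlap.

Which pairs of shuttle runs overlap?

EV3 & EV4, EV6 & EV7

Sorted by start: EV1, EV4, EV3, EV5, EV2, EV6, EV7.
EV4 starts after EV1 ends — done with EV1.
EV3 starts before EV4 ends → EV4 and EV3 overlap.
EV5 starts after EV4 ends — done with EV4.
EV5 starts after EV3 ends — done with EV3.
EV2 starts exactly when EV5 ends (back-to-back, no overlap) — done with EV5.
EV6 starts exactly when EV2 ends (back-to-back, no overlap) — done with EV2.
EV7 starts before EV6 ends → EV6 and EV7 overlap.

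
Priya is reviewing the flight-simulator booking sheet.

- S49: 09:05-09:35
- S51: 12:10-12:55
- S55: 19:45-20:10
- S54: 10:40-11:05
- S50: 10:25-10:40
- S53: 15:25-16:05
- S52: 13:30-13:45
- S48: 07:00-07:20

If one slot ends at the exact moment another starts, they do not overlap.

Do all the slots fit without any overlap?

Sorted by start: S48, S49, S50, S54, S51, S52, S53, S55.
S49 starts after S48 ends — done with S48.
S50 starts after S49 ends — done with S49.
S54 starts exactly when S50 ends (back-to-back, no overlap) — done with S50.
S51 starts after S54 ends — done with S54.
S52 starts after S51 ends — done with S51.
S53 starts after S52 ends — done with S52.
S55 starts after S53 ends.
Every pair is clear; the schedule has no overlaps.

Yes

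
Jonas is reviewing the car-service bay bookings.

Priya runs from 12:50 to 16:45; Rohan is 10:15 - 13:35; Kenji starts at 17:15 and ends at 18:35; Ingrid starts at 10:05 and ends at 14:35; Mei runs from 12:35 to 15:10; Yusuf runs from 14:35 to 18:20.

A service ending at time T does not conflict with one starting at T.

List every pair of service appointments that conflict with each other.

Check each pair: they overlap iff neither finishes before the other starts.
Sorted by start: Ingrid, Rohan, Mei, Priya, Yusuf, Kenji.
Rohan starts before Ingrid ends → Ingrid and Rohan overlap.
Mei starts before Ingrid ends → Ingrid and Mei overlap.
Priya starts before Ingrid ends → Ingrid and Priya overlap.
Yusuf starts exactly when Ingrid ends (back-to-back, no overlap); Ingrid is clear from here.
Mei starts before Rohan ends → Rohan and Mei overlap.
Priya starts before Rohan ends → Rohan and Priya overlap.
Yusuf starts after Rohan ends; Rohan is clear from here.
Priya starts before Mei ends → Mei and Priya overlap.
Yusuf starts before Mei ends → Mei and Yusuf overlap.
Kenji starts after Mei ends.
Yusuf starts before Priya ends → Priya and Yusuf overlap.
Kenji starts after Priya ends.
Kenji starts before Yusuf ends → Yusuf and Kenji overlap.

Ingrid & Mei, Ingrid & Priya, Ingrid & Rohan, Kenji & Yusuf, Mei & Priya, Mei & Rohan, Mei & Yusuf, Priya & Rohan, Priya & Yusuf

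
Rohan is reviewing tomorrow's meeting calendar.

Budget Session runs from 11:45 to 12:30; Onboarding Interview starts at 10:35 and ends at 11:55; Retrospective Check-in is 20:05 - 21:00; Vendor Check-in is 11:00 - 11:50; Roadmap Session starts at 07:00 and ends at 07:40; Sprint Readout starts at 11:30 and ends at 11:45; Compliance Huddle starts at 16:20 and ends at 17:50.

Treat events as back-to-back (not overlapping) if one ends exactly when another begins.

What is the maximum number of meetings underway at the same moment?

Sort all start/end points and keep a running count:
07:00 start Roadmap Session → 1
07:40 end Roadmap Session → 0
10:35 start Onboarding Interview → 1
11:00 start Vendor Check-in → 2
11:30 start Sprint Readout → 3
11:45 end Sprint Readout → 2
11:45 start Budget Session → 3
11:50 end Vendor Check-in → 2
11:55 end Onboarding Interview → 1
12:30 end Budget Session → 0
16:20 start Compliance Huddle → 1
17:50 end Compliance Huddle → 0
20:05 start Retrospective Check-in → 1
21:00 end Retrospective Check-in → 0
Peak is 3, at 11:30 (Onboarding Interview, Sprint Readout, Vendor Check-in).

3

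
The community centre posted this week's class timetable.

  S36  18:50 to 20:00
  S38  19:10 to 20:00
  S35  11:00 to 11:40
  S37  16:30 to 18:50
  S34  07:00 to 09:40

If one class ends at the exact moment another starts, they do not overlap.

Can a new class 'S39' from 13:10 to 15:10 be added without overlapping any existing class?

S34: ends 09:40 at or before S39 starts 13:10 → clear.
S35: ends 11:40 at or before S39 starts 13:10 → clear.
S37: starts 16:30 at or after S39 ends 15:10 → clear.
S36: starts 18:50 at or after S39 ends 15:10 → clear.
S38: starts 19:10 at or after S39 ends 15:10 → clear.

Yes — the slot is free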